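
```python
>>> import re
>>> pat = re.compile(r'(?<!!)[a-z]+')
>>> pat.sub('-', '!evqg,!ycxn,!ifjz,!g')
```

The negative lookahead/lookbehind blocks any match where the forbidden context is present.
Matches: at [2:5] → 'vqg'; at [8:11] → 'cxn'; at [14:17] → 'fjz'.
Each match is replaced by '-'.

'!e-,!y-,!i-,!g'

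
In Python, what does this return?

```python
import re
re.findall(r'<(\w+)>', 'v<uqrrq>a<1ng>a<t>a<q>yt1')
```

['uqrrq', '1ng', 't', 'q']

Scanning left to right: at [1:8] match '<uqrrq>', group 1 = 'uqrrq'; at [9:14] match '<1ng>', group 1 = '1ng'; at [15:18] match '<t>', group 1 = 't'; at [19:22] match '<q>', group 1 = 'q'.
With a single group, `findall` returns only what that group captured — 4 items.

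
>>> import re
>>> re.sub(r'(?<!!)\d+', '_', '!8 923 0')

A negative assertion filters positions out without eating any characters.
Each match is replaced by '_'.

'!8 _ _'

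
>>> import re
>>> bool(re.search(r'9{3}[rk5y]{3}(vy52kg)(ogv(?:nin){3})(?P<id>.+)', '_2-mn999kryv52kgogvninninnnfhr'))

This matches exactly 3 of a literal '9', then exactly 3 of one of [rk5y]; then the literal 'vy5', then the literal '2kg' (captured); then the literal 'ogv', then the literal 'nin' repeated 3 times (captured); then one or more of any character (captured as 'id').
`search` walks the string left to right and returns the first match it finds.
Here the pattern never matches, so the call returns None, and `bool(None)` is False.

False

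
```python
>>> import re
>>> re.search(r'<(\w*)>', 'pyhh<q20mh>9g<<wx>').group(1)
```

The match spans [4:11] → '<q20mh>'.
Captured: group 1 = 'q20mh'.

'q20mh'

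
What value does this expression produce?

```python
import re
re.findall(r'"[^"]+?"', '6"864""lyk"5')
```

No capturing groups, so `findall` returns the 2 full match strings.

['"864"', '"lyk"']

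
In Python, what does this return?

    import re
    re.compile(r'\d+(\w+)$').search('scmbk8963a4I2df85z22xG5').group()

'8963a4I2df85z22xG5'

The match spans [5:23] → '8963a4I2df85z22xG5'.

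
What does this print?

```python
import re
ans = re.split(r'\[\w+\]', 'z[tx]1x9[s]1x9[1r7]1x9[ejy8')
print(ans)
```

['z', '1x9', '1x9', '1x9[ejy8']

Splitting on the pattern gives 4 pieces.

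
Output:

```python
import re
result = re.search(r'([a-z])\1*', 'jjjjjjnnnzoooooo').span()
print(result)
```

A backreference is literal: `\1` must see the identical characters the first group matched.
The match spans [0:6] → 'jjjjjj'.

(0, 6)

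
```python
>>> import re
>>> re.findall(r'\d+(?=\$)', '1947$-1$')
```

['1947', '1']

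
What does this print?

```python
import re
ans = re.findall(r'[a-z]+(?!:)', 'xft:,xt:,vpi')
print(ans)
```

The negative lookaround is zero-width — it rules out positions where the adjacent text would match, without consuming anything.
Walking the string: at [0:2] → 'xf'; at [5:6] → 'x'; at [9:12] → 'vpi'.
No capturing groups, so `findall` returns the 3 full match strings.

['xf', 'x', 'vpi']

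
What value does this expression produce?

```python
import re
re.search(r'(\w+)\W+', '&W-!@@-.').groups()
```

('W',)

The match spans [1:8] → 'W-!@@-.'.
Captured: group 1 = 'W'.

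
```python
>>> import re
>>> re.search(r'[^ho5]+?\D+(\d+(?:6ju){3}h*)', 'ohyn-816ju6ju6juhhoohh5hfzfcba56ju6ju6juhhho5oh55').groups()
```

('816ju6ju6juhh',)

The pattern matches one or more of any character except [ho5] (lazy), then one or more of a non-digit; then one or more of a digit, then the literal '6ju' repeated 3 times, then zero or more of the literal 'h' (captured).
`re.search` tries every starting position until one works.
The match spans [2:18] → 'yn-816ju6ju6juhh'.
Captured: group 1 = '816ju6ju6juhh'.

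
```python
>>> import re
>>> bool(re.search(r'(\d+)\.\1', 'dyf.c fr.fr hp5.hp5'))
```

False

After group 1 captures some text, `\1` only succeeds where that same text appears again.
Unlike `match`, `search` isn't anchored — it looks for the pattern anywhere in the string.
Here the pattern never matches, so the call returns None, and `bool(None)` is False.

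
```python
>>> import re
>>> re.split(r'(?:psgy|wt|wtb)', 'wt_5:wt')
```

`split` removes every match and returns the 3 fragments in between.

['', '_5:', '']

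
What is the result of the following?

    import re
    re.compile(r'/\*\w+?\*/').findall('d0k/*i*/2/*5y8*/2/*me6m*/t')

['/*i*/', '/*5y8*/', '/*me6m*/']

`findall` yields the raw match text (3 of them) because the pattern has no groups.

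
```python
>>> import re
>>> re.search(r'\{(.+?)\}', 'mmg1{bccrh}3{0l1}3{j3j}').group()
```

'{bccrh}'

Unlike `match`, `search` isn't anchored — it looks for the pattern anywhere in the string.
The match spans [4:11] → '{bccrh}'.
Captured: group 1 = 'bccrh'.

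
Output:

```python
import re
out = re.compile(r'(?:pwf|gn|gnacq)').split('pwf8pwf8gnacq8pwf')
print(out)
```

['', '8', '8', 'acq8', '']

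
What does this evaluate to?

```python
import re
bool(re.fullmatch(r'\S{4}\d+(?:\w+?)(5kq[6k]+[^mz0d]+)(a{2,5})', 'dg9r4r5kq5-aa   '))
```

False

For `fullmatch`, every character of the input must be accounted for by the pattern.
Here the string isn't matched end-to-end, so the call returns None, and `bool(None)` is False.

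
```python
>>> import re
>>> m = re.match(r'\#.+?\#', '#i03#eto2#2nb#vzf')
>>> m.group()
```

'#i03#'

`match` is anchored at position 0; if the pattern doesn't fit there, it returns None.
The match spans [0:5] → '#i03#'.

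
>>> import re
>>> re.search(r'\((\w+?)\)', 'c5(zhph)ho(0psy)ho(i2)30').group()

'(zhph)'

`search` walks the string left to right and returns the first match it finds.
The match spans [2:8] → '(zhph)'.
Captured: group 1 = 'zhph'.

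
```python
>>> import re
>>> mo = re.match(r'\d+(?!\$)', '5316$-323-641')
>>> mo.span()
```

(0, 3)

`(?!…)`/`(?<!…)` only lets a position through if the neighbouring text does NOT match; no characters are consumed.
With `match`, the pattern is implicitly anchored at the beginning.
The match spans [0:3] → '531'.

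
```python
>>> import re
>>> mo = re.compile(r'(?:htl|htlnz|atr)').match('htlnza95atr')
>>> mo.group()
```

`re.match` only tries the pattern at the start of the string.
The match spans [0:3] → 'htl'.

'htl'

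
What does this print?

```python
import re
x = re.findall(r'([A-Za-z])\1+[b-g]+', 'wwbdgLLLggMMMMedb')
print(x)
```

`\1` is not a pattern — it's the concrete string captured by group 1, re-applied verbatim.
With a single group, `findall` returns only what that group captured — 3 items.

['w', 'L', 'M']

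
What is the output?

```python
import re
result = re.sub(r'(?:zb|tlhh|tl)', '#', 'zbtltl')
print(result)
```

Every occurrence is swapped for '#'.

###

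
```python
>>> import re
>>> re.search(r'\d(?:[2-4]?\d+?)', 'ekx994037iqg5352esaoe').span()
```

(3, 5)

The pattern matches a digit; then optionally a character in [2-4], then one or more of a digit (lazy) (non-capturing group).
The match spans [3:5] → '99'.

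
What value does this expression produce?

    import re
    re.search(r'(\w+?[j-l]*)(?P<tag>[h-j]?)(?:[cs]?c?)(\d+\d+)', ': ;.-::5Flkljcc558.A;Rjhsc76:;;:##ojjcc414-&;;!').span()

(7, 18)

The pattern matches one or more of a word character (lazy), then zero or more of a character in [j-l] (captured); then optionally a character in [h-j] (captured as 'tag'); then optionally one of [cs], then optionally a literal 'c' (non-capturing group); then one or more of a digit, then one or more of a digit (captured).
Unlike `match`, `search` isn't anchored — it looks for the pattern anywhere in the string.
The match spans [7:18] → '5Flkljcc558'.
Captured: group 1 = '5Flklj', group 2 = '', group 3 = '558'.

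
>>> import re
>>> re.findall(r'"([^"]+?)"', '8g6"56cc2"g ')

['56cc2']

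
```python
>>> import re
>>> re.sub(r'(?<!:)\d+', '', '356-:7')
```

The negative lookahead/lookbehind blocks any match where the forbidden context is present.
Matches: at [0:3] → '356'.
`sub` substitutes '' at each match site.

'-:7'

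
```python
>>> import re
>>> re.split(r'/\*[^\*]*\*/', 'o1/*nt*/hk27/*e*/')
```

Matches to split on: at [2:8] → '/*nt*/'; at [12:17] → '/*e*/'.
Each match becomes a cut point; 3 segments remain.

['o1', 'hk27', '']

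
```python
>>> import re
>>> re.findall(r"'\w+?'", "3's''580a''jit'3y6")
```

["'s'", "'580a'", "'jit'"]

Scanning left to right: at [1:4] → "'s'"; at [4:10] → "'580a'"; at [10:15] → "'jit'".
With no groups in the pattern, `findall` gives back each whole match — 3 here.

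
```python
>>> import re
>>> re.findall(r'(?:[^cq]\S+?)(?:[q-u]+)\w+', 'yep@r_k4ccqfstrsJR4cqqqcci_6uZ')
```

['yep@r_k4ccqfstrsJR4cqqqcci_6uZ']

The pattern matches any character except [cq], then one or more of a non-whitespace character (lazy) (non-capturing group); then one or more of a character in [q-u] (non-capturing group); then one or more of a word character.
Walking the string: at [0:30] → 'yep@r_k4ccqfstrsJR4cqqqcci_6uZ'.
With no groups in the pattern, `findall` gives back each whole match — 1 here.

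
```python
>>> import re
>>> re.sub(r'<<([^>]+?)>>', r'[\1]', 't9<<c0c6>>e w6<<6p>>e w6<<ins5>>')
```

't9[c0c6]e w6[6p]e w6[ins5]'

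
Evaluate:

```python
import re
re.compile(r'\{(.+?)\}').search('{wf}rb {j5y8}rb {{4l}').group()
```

The `?` after the quantifier makes it lazy — it takes as little as possible before letting the rest of the pattern try.
The match spans [0:4] → '{wf}'.

'{wf}'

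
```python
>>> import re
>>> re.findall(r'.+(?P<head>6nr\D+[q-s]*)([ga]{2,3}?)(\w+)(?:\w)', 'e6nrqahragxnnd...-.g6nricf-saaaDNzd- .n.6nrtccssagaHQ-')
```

3 groups means the one result is a tuple of 3 captured strings — 1 here.

[('6nrtccssa', 'ga', 'H')]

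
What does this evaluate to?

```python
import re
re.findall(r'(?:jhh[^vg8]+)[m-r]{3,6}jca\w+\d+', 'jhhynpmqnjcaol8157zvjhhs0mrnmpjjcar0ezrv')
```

['jhhynpmqnjcaol8157zvjhhs0mrnmpjjcar0']

This matches the literal 'jhh', then one or more of any character except [vg8] (non-capturing group); then 3 to 6 of a character in [m-r], then the literal 'jc', then the literal 'a'; then one or more of a word character, then one or more of a digit.
With no groups in the pattern, `findall` gives back each whole match — 1 here.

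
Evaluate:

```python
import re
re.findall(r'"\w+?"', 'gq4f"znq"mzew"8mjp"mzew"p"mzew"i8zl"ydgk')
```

['"znq"', '"8mjp"', '"p"', '"i8zl"']

Scanning left to right: at [4:9] → '"znq"'; at [13:19] → '"8mjp"'; at [23:26] → '"p"'; at [30:36] → '"i8zl"'.
No capturing groups, so `findall` returns the 4 full match strings.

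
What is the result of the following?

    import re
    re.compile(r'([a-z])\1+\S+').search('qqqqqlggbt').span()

A backreference is literal: `\1` must see the identical characters the first group matched.
The match spans [0:10] → 'qqqqqlggbt'.

(0, 10)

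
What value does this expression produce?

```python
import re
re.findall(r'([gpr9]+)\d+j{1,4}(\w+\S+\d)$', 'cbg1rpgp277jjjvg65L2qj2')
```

This matches one or more of one of [gpr9] (captured); then one or more of a digit, then 1 to 4 of a literal 'j'; then one or more of a word character, then one or more of a non-whitespace character, then a digit (captured); then anchored at the end.
Scanning left to right: at [4:23] match 'rpgp277jjjvg65L2qj2', groups = ('rpgp', 'vg65L2qj2').
Multiple groups make `findall` return tuples — one 2-tuple for the one match.

[('rpgp', 'vg65L2qj2')]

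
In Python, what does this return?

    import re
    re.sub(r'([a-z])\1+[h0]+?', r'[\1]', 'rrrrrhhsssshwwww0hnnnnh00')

'[r]h[s][w]h[n]00'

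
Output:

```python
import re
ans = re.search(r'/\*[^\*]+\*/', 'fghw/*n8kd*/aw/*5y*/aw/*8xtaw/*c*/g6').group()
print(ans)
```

The match spans [4:12] → '/*n8kd*/'.

/*n8kd*/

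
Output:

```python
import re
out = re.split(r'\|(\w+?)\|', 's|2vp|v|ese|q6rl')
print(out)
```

With a capturing group present, the delimiter's captured portion is kept in the result list.

['s', '2vp', 'v', 'ese', 'q6rl']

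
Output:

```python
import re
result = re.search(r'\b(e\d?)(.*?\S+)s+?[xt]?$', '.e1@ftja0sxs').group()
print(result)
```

e1@ftja0sxs

The match spans [1:12] → 'e1@ftja0sxs'.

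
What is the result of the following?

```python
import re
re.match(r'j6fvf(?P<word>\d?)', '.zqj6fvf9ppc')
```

None

`re.match` won't scan ahead — the pattern has to work from the very first character.
Here position 0 doesn't satisfy it, so the call returns None.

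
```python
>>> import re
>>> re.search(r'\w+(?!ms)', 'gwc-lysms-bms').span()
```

`(?!…)`/`(?<!…)` only lets a position through if the neighbouring text does NOT match; no characters are consumed.
`re.search` tries every starting position until one works.
The match spans [0:3] → 'gwc'.

(0, 3)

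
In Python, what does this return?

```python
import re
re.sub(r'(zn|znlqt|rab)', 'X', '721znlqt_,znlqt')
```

'721Xlqt_,Xlqt'

Alternation isn't longest-match — the leftmost alternative that fits at this position is chosen.
Matches: at [3:5] → 'zn'; at [10:12] → 'zn'.
Each match is replaced by 'X'.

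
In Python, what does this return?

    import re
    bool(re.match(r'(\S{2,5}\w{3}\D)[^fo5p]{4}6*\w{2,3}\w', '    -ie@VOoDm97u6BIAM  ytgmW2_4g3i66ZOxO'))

`match` is anchored at position 0; if the pattern doesn't fit there, it returns None.
Here the pattern fails at index 0, so the call returns None, and `bool(None)` is False.

False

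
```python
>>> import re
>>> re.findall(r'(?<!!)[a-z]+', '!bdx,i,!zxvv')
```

`(?!…)`/`(?<!…)` only lets a position through if the neighbouring text does NOT match; no characters are consumed.
Walking the string: at [2:4] → 'dx'; at [5:6] → 'i'; at [9:12] → 'xvv'.
`findall` yields the raw match text (3 of them) because the pattern has no groups.

['dx', 'i', 'xvv']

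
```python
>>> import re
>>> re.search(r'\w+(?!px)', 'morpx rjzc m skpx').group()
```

'morpx'

The negative lookahead/lookbehind blocks any match where the forbidden context is present.
`search` walks the string left to right and returns the first match it finds.
The match spans [0:5] → 'morpx'.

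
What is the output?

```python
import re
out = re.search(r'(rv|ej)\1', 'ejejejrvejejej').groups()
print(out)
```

The match spans [0:4] → 'ejej'.
Captured: group 1 = 'ej'.

('ej',)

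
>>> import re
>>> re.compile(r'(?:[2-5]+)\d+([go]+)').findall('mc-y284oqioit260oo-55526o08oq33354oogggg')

`findall` collects group 1 from each match (4 total).

['o', 'oo', 'o', 'oogggg']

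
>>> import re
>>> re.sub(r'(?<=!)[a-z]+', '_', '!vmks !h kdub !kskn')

'!_ !_ kdub !_'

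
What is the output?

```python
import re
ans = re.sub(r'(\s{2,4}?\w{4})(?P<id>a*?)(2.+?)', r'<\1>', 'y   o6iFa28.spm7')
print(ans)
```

The pattern matches 2 to 4 of whitespace (lazy), then exactly 4 of a word character (captured); then zero or more of a literal 'a' (lazy) (captured as 'id'); then a literal '2', then one or more of any character (lazy) (captured).
With the lazy modifier that quantifier settles for the fewest repetitions that let the rest of the pattern succeed (the atoms after it are unaffected and can still be greedy).
Matches: at [1:11] → '   o6iFa28'.
`\1` in the replacement pulls in group 1's text for each match.

y<   o6iF>.spm7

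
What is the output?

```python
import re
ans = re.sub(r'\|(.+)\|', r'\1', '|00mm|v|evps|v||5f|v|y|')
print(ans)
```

Matches: at [0:23] → '|00mm|v|evps|v||5f|v|y|'.
The replacement refers to a captured group, so each match is rewritten using its own captured text.

00mm|v|evps|v||5f|v|y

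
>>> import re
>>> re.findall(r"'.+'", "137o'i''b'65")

Walking the string: at [4:10] → "'i''b'".
Since nothing is captured, `findall` lists the 1 matched substring directly.

["'i''b'"]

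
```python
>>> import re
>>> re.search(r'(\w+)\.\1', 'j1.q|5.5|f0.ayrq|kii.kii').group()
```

'5.5'

After group 1 captures some text, `\1` only succeeds where that same text appears again.
`search` walks the string left to right and returns the first match it finds.
The match spans [5:8] → '5.5'.
Captured: group 1 = '5'.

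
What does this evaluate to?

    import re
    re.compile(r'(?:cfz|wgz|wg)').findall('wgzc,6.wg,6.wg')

['wgz', 'wg', 'wg']

Alternation isn't longest-match — the leftmost alternative that fits at this position is chosen.
Walking the string: at [0:3] → 'wgz'; at [7:9] → 'wg'; at [12:14] → 'wg'.
With no groups in the pattern, `findall` gives back each whole match — 3 here.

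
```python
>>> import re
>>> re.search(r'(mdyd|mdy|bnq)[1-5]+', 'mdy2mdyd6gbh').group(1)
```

'mdy'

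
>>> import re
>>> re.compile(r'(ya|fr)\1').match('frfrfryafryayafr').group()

`match` is anchored at position 0; if the pattern doesn't fit there, it returns None.
The match spans [0:4] → 'frfr'.

'frfr'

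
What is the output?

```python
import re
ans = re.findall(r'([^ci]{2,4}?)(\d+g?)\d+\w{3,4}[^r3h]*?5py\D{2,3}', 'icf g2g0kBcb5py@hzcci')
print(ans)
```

[('f g', '2g')]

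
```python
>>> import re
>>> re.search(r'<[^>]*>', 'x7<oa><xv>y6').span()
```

(2, 6)

Unlike `match`, `search` isn't anchored — it looks for the pattern anywhere in the string.
The match spans [2:6] → '<oa>'.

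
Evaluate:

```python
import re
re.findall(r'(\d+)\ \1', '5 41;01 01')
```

['01']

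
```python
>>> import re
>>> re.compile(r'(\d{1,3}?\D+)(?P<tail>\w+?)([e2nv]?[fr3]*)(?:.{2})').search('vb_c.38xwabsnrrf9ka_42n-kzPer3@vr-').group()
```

'38xwabsnrrf9ka'

Pattern: 1 to 3 of a digit (lazy), then one or more of a non-digit (captured); then one or more of a word character (lazy) (captured as 'tail'); then optionally one of [e2nv], then zero or more of one of [fr3] (captured); then exactly 2 of any character (non-capturing group).
Lazy quantifiers expand one character at a time until the remainder of the pattern can match.
`search` walks the string left to right and returns the first match it finds.
The match spans [5:19] → '38xwabsnrrf9ka'.
Captured: group 1 = '38xwabsnrrf', group 2 = '9', group 3 = ''.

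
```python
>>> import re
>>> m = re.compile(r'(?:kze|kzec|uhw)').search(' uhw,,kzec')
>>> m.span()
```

The match spans [1:4] → 'uhw'.

(1, 4)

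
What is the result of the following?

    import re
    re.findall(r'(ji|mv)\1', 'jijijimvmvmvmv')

['ji', 'mv', 'mv']

The backreference `\1` re-matches whatever the first group consumed, character for character.
Scanning left to right: at [0:4] match 'jiji', group 1 = 'ji'; at [6:10] match 'mvmv', group 1 = 'mv'; at [10:14] match 'mvmv', group 1 = 'mv'.
One capturing group, so `findall` returns just the captured substring from each match — 3 in all.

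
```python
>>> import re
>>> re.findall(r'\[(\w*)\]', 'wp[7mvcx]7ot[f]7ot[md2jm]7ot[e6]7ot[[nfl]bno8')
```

['7mvcx', 'f', 'md2jm', 'e6', 'nfl']

With a single group, `findall` returns only what that group captured — 5 items.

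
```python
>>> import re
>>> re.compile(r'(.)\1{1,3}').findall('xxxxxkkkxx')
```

['x', 'k', 'x']

The backreference `\1` re-matches whatever the first group consumed, character for character.
Because there's exactly one group, `findall` drops the full match and keeps group 1 from each hit.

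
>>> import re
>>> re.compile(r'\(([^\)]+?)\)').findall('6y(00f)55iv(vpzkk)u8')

['00f', 'vpzkk']

Matches: at [2:7] match '(00f)', group 1 = '00f'; at [11:18] match '(vpzkk)', group 1 = 'vpzkk'.
`findall` collects group 1 from each match (2 total).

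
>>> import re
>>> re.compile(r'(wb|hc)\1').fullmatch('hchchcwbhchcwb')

None

After group 1 captures some text, `\1` only succeeds where that same text appears again.
`fullmatch` succeeds only if the pattern covers the string from start to end.
Here the string isn't matched end-to-end, so the call returns None.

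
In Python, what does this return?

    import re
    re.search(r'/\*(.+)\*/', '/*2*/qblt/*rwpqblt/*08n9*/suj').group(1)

'2*/qblt/*rwpqblt/*08n9'

`re.search` tries every starting position until one works.
The match spans [0:26] → '/*2*/qblt/*rwpqblt/*08n9*/'.
Captured: group 1 = '2*/qblt/*rwpqblt/*08n9'.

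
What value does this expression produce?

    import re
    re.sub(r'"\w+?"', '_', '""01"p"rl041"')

'"_p_'

Each match is replaced by '_'.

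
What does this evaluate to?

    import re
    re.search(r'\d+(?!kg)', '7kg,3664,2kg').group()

'3664'

`(?!…)`/`(?<!…)` only lets a position through if the neighbouring text does NOT match; no characters are consumed.
The match spans [4:8] → '3664'.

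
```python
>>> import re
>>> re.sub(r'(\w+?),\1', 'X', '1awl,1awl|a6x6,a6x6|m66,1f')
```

'X|X|m66,1f'

A backreference is literal: `\1` must see the identical characters the first group matched.
Every occurrence is swapped for 'X'.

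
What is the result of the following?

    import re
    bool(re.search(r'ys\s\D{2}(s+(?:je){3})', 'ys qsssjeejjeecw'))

False

The pattern matches the literal 'ys', then whitespace, then exactly 2 of a non-digit; then one or more of a literal 's', then the literal 'je' repeated 3 times (captured).
`re.search` tries every starting position until one works.
Here the pattern never matches, so the call returns None, and `bool(None)` is False.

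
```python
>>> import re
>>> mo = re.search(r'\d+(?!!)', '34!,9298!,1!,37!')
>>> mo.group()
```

Because the assertion is negative and zero-width, positions next to the forbidden text are skipped.
The match spans [0:1] → '3'.

'3'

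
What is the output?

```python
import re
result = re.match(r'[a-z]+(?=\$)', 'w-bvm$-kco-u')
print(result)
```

None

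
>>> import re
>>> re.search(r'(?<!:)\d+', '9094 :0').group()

'9094'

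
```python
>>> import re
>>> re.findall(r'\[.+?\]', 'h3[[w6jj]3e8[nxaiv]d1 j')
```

A non-greedy quantifier consumes as few characters as it can — just enough that the remainder of the pattern still matches from where it stops; whatever follows it matches normally.
Matches: at [2:9] → '[[w6jj]'; at [12:19] → '[nxaiv]'.
Since nothing is captured, `findall` lists the 2 matched substrings directly.

['[[w6jj]', '[nxaiv]']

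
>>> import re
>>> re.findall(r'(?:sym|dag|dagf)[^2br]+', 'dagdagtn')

['dagdagtn']

`findall` yields the raw match text (1 of them) because the pattern has no groups.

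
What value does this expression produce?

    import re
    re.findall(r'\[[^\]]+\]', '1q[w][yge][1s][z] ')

['[w]', '[yge]', '[1s]', '[z]']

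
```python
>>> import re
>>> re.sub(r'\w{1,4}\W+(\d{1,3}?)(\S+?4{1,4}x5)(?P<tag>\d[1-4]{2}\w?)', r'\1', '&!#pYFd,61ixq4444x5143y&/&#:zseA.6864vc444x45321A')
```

'&!#6&/&#:zseA.6864vc444x45321A'

This matches 1 to 4 of a word character; then one or more of a non-word character; then 1 to 3 of a digit (lazy) (captured); then one or more of a non-whitespace character (lazy), then 1 to 4 of a literal '4', then the literal 'x5' (captured); then a digit, then exactly 2 of a character in [1-4], then optionally a word character (captured as 'tag').
A non-greedy quantifier consumes as few characters as it can — just enough that the remainder of the pattern still matches from where it stops; whatever follows it matches normally.
Matches: at [3:23] → 'pYFd,61ixq4444x5143y'.
`\1` in the replacement pulls in group 1's text for each match.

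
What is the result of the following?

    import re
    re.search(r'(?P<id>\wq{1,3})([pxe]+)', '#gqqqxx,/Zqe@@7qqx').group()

'gqqqxx'

Pattern: a word character, then 1 to 3 of a literal 'q' (captured as 'id'); then one or more of one of [pxe] (captured).
`re.search` scans for the first position where the pattern succeeds.
The match spans [1:7] → 'gqqqxx'.
Captured: group 1 = 'gqqq', group 2 = 'xx'.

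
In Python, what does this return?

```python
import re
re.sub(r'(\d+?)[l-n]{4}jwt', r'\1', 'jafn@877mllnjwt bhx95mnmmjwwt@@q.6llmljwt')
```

'jafn@877 bhx95mnmmjwwt@@q.6'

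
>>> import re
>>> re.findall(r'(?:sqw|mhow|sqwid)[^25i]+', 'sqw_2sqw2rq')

['sqw_']

Walking the string: at [0:4] → 'sqw_'.
Since nothing is captured, `findall` lists the 1 matched substring directly.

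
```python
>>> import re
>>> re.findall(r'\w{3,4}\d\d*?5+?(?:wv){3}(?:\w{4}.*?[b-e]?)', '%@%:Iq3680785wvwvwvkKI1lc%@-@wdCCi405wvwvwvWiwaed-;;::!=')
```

['Iq3680785wvwvwvkKI1', 'dCCi405wvwvwvWiwae']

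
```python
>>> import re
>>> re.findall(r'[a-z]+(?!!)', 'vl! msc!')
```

The negative lookaround is zero-width — it rules out positions where the adjacent text would match, without consuming anything.
Walking the string: at [0:1] → 'v'; at [4:6] → 'ms'.
`findall` yields the raw match text (2 of them) because the pattern has no groups.

['v', 'ms']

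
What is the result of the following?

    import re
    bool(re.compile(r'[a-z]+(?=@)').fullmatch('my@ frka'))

Because the assertion is zero-width, the text it checks is not consumed and won't appear in the result.
`re.fullmatch` is like wrapping the pattern in `^…$` (in single-line mode).
Here there's no way to consume every character, so the call returns None, and `bool(None)` is False.

False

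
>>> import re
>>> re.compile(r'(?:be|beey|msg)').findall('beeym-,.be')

['be', 'be']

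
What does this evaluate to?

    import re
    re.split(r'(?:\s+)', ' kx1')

Pattern: one or more of whitespace (non-capturing group).
Matches to split on: at [0:1] → ' '.
Each match becomes a cut point; 2 segments remain.

['', 'kx1']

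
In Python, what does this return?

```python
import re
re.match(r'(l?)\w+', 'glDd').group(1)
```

This matches optionally a literal 'l' (captured); then one or more of a word character.
`match` is anchored at position 0; if the pattern doesn't fit there, it returns None.
The match spans [0:4] → 'glDd'.
Captured: group 1 = ''.

''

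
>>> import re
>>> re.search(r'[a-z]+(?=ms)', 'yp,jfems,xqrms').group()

'jfe'

Lookahead/lookbehind check context without consuming it, so the matched span excludes the asserted characters.
`re.search` scans for the first position where the pattern succeeds.
The match spans [3:6] → 'jfe'.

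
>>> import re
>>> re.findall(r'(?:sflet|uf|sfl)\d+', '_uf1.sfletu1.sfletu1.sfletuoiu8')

Scanning left to right: at [1:4] → 'uf1'.
Since nothing is captured, `findall` lists the 1 matched substring directly.

['uf1']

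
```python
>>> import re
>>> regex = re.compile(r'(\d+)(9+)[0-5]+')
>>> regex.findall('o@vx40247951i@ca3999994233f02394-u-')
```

[('40247', '9'), ('39999', '9'), ('023', '9')]

This matches one or more of a digit (captured); then one or more of a literal '9' (captured); then one or more of a character in [0-5].
Scanning left to right: at [4:12] match '40247951', groups = ('40247', '9'); at [16:26] match '3999994233', groups = ('39999', '9'); at [27:32] match '02394', groups = ('023', '9').
Multiple groups make `findall` return tuples — one 2-tuple for each match.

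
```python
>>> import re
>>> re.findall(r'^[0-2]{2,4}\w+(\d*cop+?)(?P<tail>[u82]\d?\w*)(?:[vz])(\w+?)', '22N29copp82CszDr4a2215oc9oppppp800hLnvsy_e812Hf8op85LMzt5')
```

[('copp', '82CszDr4a2215oc9oppppp800hLnvsy_e812Hf8op85LM', 't')]

This matches anchored at the start of the string; then 2 to 4 of a character in [0-2], then one or more of a word character; then zero or more of a digit, then the literal 'co', then one or more of the literal 'p' (lazy) (captured); then one of [u82], then optionally a digit, then zero or more of a word character (captured as 'tail'); then one of [vz] (non-capturing group); then one or more of a word character (lazy) (captured).
With the lazy modifier that quantifier settles for the fewest repetitions that let the rest of the pattern succeed (the atoms after it are unaffected and can still be greedy).
Scanning left to right: at [0:56] match '22N29copp82CszDr4a2215oc9oppppp800hLnvsy_e812Hf8op85LMzt', groups = ('copp', '82CszDr4a2215oc9oppppp800hLnvsy_e812Hf8op85LM', 't').
`findall` packs the 3 group values into a tuple for every match.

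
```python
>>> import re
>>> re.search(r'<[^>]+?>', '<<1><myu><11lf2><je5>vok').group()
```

`search` walks the string left to right and returns the first match it finds.
The match spans [0:4] → '<<1>'.

'<<1>'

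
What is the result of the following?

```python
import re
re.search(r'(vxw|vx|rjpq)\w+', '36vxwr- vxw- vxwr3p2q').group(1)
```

'vxw'

Alternation tries branches left to right and keeps the first one that lets the overall match succeed at that position.
Unlike `match`, `search` isn't anchored — it looks for the pattern anywhere in the string.
The match spans [2:6] → 'vxwr'.
Captured: group 1 = 'vxw'.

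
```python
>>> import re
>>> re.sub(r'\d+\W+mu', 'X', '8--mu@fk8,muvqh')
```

This matches one or more of a digit; then one or more of a non-word character, then the literal 'mu'.
Matches: at [0:5] → '8--mu'; at [8:12] → '8,mu'.
Every occurrence is swapped for 'X'.

'X@fkXvqh'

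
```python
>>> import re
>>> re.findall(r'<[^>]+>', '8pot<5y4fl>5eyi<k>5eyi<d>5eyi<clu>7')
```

['<5y4fl>', '<k>', '<d>', '<clu>']

Since nothing is captured, `findall` lists the 4 matched substrings directly.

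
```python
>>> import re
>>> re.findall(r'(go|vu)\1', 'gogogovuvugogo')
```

['go', 'vu', 'go']

After group 1 captures some text, `\1` only succeeds where that same text appears again.
Walking the string: at [0:4] match 'gogo', group 1 = 'go'; at [6:10] match 'vuvu', group 1 = 'vu'; at [10:14] match 'gogo', group 1 = 'go'.
Because there's exactly one group, `findall` drops the full match and keeps group 1 from each hit.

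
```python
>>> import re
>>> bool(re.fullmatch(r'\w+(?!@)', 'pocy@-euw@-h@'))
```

False

`(?!…)`/`(?<!…)` only lets a position through if the neighbouring text does NOT match; no characters are consumed.
For `fullmatch`, every character of the input must be accounted for by the pattern.
Here the string isn't matched end-to-end, so the call returns None, and `bool(None)` is False.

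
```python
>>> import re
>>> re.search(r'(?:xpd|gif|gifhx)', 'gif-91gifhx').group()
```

'gif'

`re.search` scans for the first position where the pattern succeeds.
The match spans [0:3] → 'gif'.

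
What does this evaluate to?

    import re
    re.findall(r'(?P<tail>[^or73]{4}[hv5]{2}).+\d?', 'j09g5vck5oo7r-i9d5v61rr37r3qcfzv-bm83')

['j09g5v']

Pattern: exactly 4 of any character except [or73], then exactly 2 of one of [hv5] (captured as 'tail'); then one or more of any character, then optionally a digit.
Walking the string: at [0:37] match 'j09g5vck5oo7r-i9d5v61rr37r3qcfzv-bm83', group 1 = 'j09g5v'.
One capturing group, so `findall` returns just the captured substring from the one match — 1 in all.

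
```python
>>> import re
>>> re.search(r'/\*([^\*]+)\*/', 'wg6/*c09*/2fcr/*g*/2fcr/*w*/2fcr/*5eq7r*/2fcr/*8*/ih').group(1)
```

'c09'

The match spans [3:10] → '/*c09*/'.
Captured: group 1 = 'c09'.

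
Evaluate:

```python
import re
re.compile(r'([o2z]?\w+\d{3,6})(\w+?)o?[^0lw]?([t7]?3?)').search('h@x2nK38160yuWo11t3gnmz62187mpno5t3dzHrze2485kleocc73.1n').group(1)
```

The pattern matches optionally one of [o2z], then one or more of a word character, then 3 to 6 of a digit (captured); then one or more of a word character (lazy) (captured); then optionally the literal 'o', then optionally any character except [0lw]; then optionally one of [t7], then optionally a literal '3' (captured).
A non-greedy quantifier consumes as few characters as it can — just enough that the remainder of the pattern still matches from where it stops; whatever follows it matches normally.
`re.search` tries every starting position until one works.
The match spans [2:46] → 'x2nK38160yuWo11t3gnmz62187mpno5t3dzHrze2485k'.
Captured: group 1 = 'x2nK38160yuWo11t3gnmz62187mpno5t3dzHrze2485', group 2 = 'k', group 3 = ''.

'x2nK38160yuWo11t3gnmz62187mpno5t3dzHrze2485'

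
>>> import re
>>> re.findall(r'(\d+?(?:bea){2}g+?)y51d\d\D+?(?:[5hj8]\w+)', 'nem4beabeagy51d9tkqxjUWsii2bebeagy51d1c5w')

['4beabeag']

`findall` collects group 1 from the one match (1 total).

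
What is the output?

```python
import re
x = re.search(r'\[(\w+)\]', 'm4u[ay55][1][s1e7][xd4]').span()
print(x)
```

The match spans [3:9] → '[ay55]'.

(3, 9)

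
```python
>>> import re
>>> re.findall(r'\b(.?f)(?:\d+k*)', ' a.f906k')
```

['.f']

Pattern: a word boundary (`\b`, zero-width); then optionally any character, then a literal 'f' (captured); then one or more of a digit, then zero or more of the literal 'k' (non-capturing group).
Walking the string: at [2:8] match '.f906k', group 1 = '.f'.
`findall` collects group 1 from the one match (1 total).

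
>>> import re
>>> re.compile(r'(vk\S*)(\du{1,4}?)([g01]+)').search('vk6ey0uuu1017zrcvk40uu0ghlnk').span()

Pattern: the literal 'vk', then zero or more of a non-whitespace character (captured); then a digit, then 1 to 4 of the literal 'u' (lazy) (captured); then one or more of one of [g01] (captured).
`re.search` tries every starting position until one works.
The match spans [0:24] → 'vk6ey0uuu1017zrcvk40uu0g'.
Captured: group 1 = 'vk6ey0uuu1017zrcvk4', group 2 = '0uu', group 3 = '0g'.

(0, 24)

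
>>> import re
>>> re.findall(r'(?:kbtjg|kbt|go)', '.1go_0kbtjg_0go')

['go', 'kbtjg', 'go']

Alternation tries branches left to right and keeps the first one that lets the overall match succeed at that position.
Matches: at [2:4] → 'go'; at [6:11] → 'kbtjg'; at [13:15] → 'go'.
Since nothing is captured, `findall` lists the 3 matched substrings directly.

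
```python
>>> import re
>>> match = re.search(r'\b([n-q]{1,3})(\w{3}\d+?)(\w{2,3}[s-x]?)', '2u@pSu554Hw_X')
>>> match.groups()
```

The pattern matches a word boundary (`\b`, zero-width); then 1 to 3 of a character in [n-q] (captured); then exactly 3 of a word character, then one or more of a digit (lazy) (captured); then 2 to 3 of a word character, then optionally a character in [s-x] (captured).
The `?` after the quantifier makes it lazy — it takes as little as possible before letting the rest of the pattern try.
Unlike `match`, `search` isn't anchored — it looks for the pattern anywhere in the string.
The match spans [3:11] → 'pSu554Hw'.
Captured: group 1 = 'p', group 2 = 'Su55', group 3 = '4Hw'.

('p', 'Su55', '4Hw')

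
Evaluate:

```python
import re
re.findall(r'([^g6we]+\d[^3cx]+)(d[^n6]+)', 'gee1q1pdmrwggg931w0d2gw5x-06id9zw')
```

[('1q1p', 'dmrwggg931w0d2gw5x-0')]

This matches one or more of any character except [g6we], then a digit, then one or more of any character except [3cx] (captured); then the literal 'd', then one or more of any character except [n6] (captured).
Walking the string: at [3:27] match '1q1pdmrwggg931w0d2gw5x-0', groups = ('1q1p', 'dmrwggg931w0d2gw5x-0').
With 2 capturing groups, `findall` returns a 2-tuple per match.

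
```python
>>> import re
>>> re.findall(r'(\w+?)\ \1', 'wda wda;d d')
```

['wda', 'd']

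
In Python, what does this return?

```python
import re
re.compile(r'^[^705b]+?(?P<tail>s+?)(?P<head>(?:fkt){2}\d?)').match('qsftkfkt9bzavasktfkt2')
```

None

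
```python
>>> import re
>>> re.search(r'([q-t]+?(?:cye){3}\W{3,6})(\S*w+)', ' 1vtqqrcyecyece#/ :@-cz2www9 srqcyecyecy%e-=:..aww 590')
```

This matches one or more of a character in [q-t] (lazy), then the literal 'cye' repeated 3 times, then 3 to 6 of a non-word character (captured); then zero or more of a non-whitespace character, then one or more of a literal 'w' (captured).
Here no position works, so the call returns None.

None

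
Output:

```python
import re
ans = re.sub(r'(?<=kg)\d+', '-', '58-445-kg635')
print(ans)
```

Because the assertion is zero-width, the text it checks is not consumed and won't appear in the result.
Each match is replaced by '-'.

58-445-kg-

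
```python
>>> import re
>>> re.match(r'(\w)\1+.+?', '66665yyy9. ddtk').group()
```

'66665'

With `match`, the pattern is implicitly anchored at the beginning.
The match spans [0:5] → '66665'.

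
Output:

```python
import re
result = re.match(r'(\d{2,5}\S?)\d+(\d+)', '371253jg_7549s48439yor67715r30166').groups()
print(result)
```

The match spans [0:6] → '371253'.
Captured: group 1 = '3712', group 2 = '3'.

('3712', '3')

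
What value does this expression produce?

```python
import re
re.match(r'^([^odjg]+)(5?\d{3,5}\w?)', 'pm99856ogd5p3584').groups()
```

('pm99', '856o')

The match spans [0:8] → 'pm99856o'.
Captured: group 1 = 'pm99', group 2 = '856o'.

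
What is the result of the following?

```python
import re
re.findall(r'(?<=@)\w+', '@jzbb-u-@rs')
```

['jzbb', 'rs']

Because the assertion is zero-width, the text it checks is not consumed and won't appear in the result.
Matches: at [1:5] → 'jzbb'; at [9:11] → 'rs'.
No capturing groups, so `findall` returns the 2 full match strings.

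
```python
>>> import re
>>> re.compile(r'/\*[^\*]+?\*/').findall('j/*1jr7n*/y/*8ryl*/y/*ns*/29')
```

Matches: at [1:10] → '/*1jr7n*/'; at [11:19] → '/*8ryl*/'; at [20:26] → '/*ns*/'.
With no groups in the pattern, `findall` gives back each whole match — 3 here.

['/*1jr7n*/', '/*8ryl*/', '/*ns*/']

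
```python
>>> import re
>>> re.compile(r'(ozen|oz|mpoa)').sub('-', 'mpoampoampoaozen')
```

Alternation tries branches left to right and keeps the first one that lets the overall match succeed at that position.
Matches: at [0:4] → 'mpoa'; at [4:8] → 'mpoa'; at [8:12] → 'mpoa'; at [12:16] → 'ozen'.
`sub` substitutes '-' at each match site.

'----'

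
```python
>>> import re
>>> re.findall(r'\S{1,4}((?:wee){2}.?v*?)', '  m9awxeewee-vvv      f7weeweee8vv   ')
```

['weeweee']

This matches 1 to 4 of a non-whitespace character; then the literal 'wee' repeated 2 times, then optionally any character, then zero or more of the literal 'v' (lazy) (captured).
With a single group, `findall` returns only what that group captured — 1 item.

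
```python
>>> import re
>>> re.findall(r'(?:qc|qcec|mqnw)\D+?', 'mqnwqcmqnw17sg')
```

With no groups in the pattern, `findall` gives back each whole match — 1 here.

['mqnwq']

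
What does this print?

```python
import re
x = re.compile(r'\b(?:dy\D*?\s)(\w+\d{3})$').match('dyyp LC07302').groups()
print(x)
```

The pattern matches a word boundary (`\b`, zero-width); then the literal 'dy', then zero or more of a non-digit (lazy), then whitespace (non-capturing group); then one or more of a word character, then exactly 3 of a digit (captured); then anchored at the end.
`re.match` only tries the pattern at the start of the string.
The match spans [0:12] → 'dyyp LC07302'.
Captured: group 1 = 'LC07302'.

('LC07302',)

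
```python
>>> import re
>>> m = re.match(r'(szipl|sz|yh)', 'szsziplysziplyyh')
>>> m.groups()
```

('sz',)

With `match`, the pattern is implicitly anchored at the beginning.
The match spans [0:2] → 'sz'.
Captured: group 1 = 'sz'.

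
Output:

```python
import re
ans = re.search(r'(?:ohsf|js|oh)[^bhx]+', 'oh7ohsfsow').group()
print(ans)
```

oh7o

The match spans [0:4] → 'oh7o'.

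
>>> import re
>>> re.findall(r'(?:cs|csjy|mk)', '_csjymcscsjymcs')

['cs', 'cs', 'cs', 'cs']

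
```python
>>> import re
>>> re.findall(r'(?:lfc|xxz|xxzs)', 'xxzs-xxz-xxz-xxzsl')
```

The regex engine tests alternatives in the order written; an earlier branch that matches wins even if a later one would match more.
`findall` yields the raw match text (4 of them) because the pattern has no groups.

['xxz', 'xxz', 'xxz', 'xxz']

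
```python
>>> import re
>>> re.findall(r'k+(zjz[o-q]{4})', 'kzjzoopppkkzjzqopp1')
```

`findall` collects group 1 from each match (2 total).

['zjzoopp', 'zjzqopp']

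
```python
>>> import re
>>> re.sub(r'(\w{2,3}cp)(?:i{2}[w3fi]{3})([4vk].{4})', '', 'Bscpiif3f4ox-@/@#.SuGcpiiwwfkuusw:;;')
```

'/@#.:;;'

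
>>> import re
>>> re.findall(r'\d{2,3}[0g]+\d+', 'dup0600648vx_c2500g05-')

['0600648', '2500g05']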